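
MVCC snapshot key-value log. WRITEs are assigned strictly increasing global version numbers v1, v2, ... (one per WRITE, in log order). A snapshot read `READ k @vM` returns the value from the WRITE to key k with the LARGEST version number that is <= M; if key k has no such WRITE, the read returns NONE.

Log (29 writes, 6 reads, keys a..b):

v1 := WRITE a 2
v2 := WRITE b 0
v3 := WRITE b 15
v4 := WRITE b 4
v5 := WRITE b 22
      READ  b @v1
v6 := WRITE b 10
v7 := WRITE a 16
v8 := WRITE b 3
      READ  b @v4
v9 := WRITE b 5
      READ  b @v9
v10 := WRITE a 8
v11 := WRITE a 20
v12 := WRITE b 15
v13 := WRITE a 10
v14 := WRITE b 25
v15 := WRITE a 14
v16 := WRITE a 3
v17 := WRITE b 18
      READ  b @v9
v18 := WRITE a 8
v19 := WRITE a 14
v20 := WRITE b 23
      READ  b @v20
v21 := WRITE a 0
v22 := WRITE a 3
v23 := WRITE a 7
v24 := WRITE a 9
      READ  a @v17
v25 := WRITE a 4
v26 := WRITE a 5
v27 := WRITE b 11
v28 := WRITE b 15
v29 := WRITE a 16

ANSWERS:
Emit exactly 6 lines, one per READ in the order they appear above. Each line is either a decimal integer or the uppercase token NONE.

Answer: NONE
4
5
5
23
3

Derivation:
v1: WRITE a=2  (a history now [(1, 2)])
v2: WRITE b=0  (b history now [(2, 0)])
v3: WRITE b=15  (b history now [(2, 0), (3, 15)])
v4: WRITE b=4  (b history now [(2, 0), (3, 15), (4, 4)])
v5: WRITE b=22  (b history now [(2, 0), (3, 15), (4, 4), (5, 22)])
READ b @v1: history=[(2, 0), (3, 15), (4, 4), (5, 22)] -> no version <= 1 -> NONE
v6: WRITE b=10  (b history now [(2, 0), (3, 15), (4, 4), (5, 22), (6, 10)])
v7: WRITE a=16  (a history now [(1, 2), (7, 16)])
v8: WRITE b=3  (b history now [(2, 0), (3, 15), (4, 4), (5, 22), (6, 10), (8, 3)])
READ b @v4: history=[(2, 0), (3, 15), (4, 4), (5, 22), (6, 10), (8, 3)] -> pick v4 -> 4
v9: WRITE b=5  (b history now [(2, 0), (3, 15), (4, 4), (5, 22), (6, 10), (8, 3), (9, 5)])
READ b @v9: history=[(2, 0), (3, 15), (4, 4), (5, 22), (6, 10), (8, 3), (9, 5)] -> pick v9 -> 5
v10: WRITE a=8  (a history now [(1, 2), (7, 16), (10, 8)])
v11: WRITE a=20  (a history now [(1, 2), (7, 16), (10, 8), (11, 20)])
v12: WRITE b=15  (b history now [(2, 0), (3, 15), (4, 4), (5, 22), (6, 10), (8, 3), (9, 5), (12, 15)])
v13: WRITE a=10  (a history now [(1, 2), (7, 16), (10, 8), (11, 20), (13, 10)])
v14: WRITE b=25  (b history now [(2, 0), (3, 15), (4, 4), (5, 22), (6, 10), (8, 3), (9, 5), (12, 15), (14, 25)])
v15: WRITE a=14  (a history now [(1, 2), (7, 16), (10, 8), (11, 20), (13, 10), (15, 14)])
v16: WRITE a=3  (a history now [(1, 2), (7, 16), (10, 8), (11, 20), (13, 10), (15, 14), (16, 3)])
v17: WRITE b=18  (b history now [(2, 0), (3, 15), (4, 4), (5, 22), (6, 10), (8, 3), (9, 5), (12, 15), (14, 25), (17, 18)])
READ b @v9: history=[(2, 0), (3, 15), (4, 4), (5, 22), (6, 10), (8, 3), (9, 5), (12, 15), (14, 25), (17, 18)] -> pick v9 -> 5
v18: WRITE a=8  (a history now [(1, 2), (7, 16), (10, 8), (11, 20), (13, 10), (15, 14), (16, 3), (18, 8)])
v19: WRITE a=14  (a history now [(1, 2), (7, 16), (10, 8), (11, 20), (13, 10), (15, 14), (16, 3), (18, 8), (19, 14)])
v20: WRITE b=23  (b history now [(2, 0), (3, 15), (4, 4), (5, 22), (6, 10), (8, 3), (9, 5), (12, 15), (14, 25), (17, 18), (20, 23)])
READ b @v20: history=[(2, 0), (3, 15), (4, 4), (5, 22), (6, 10), (8, 3), (9, 5), (12, 15), (14, 25), (17, 18), (20, 23)] -> pick v20 -> 23
v21: WRITE a=0  (a history now [(1, 2), (7, 16), (10, 8), (11, 20), (13, 10), (15, 14), (16, 3), (18, 8), (19, 14), (21, 0)])
v22: WRITE a=3  (a history now [(1, 2), (7, 16), (10, 8), (11, 20), (13, 10), (15, 14), (16, 3), (18, 8), (19, 14), (21, 0), (22, 3)])
v23: WRITE a=7  (a history now [(1, 2), (7, 16), (10, 8), (11, 20), (13, 10), (15, 14), (16, 3), (18, 8), (19, 14), (21, 0), (22, 3), (23, 7)])
v24: WRITE a=9  (a history now [(1, 2), (7, 16), (10, 8), (11, 20), (13, 10), (15, 14), (16, 3), (18, 8), (19, 14), (21, 0), (22, 3), (23, 7), (24, 9)])
READ a @v17: history=[(1, 2), (7, 16), (10, 8), (11, 20), (13, 10), (15, 14), (16, 3), (18, 8), (19, 14), (21, 0), (22, 3), (23, 7), (24, 9)] -> pick v16 -> 3
v25: WRITE a=4  (a history now [(1, 2), (7, 16), (10, 8), (11, 20), (13, 10), (15, 14), (16, 3), (18, 8), (19, 14), (21, 0), (22, 3), (23, 7), (24, 9), (25, 4)])
v26: WRITE a=5  (a history now [(1, 2), (7, 16), (10, 8), (11, 20), (13, 10), (15, 14), (16, 3), (18, 8), (19, 14), (21, 0), (22, 3), (23, 7), (24, 9), (25, 4), (26, 5)])
v27: WRITE b=11  (b history now [(2, 0), (3, 15), (4, 4), (5, 22), (6, 10), (8, 3), (9, 5), (12, 15), (14, 25), (17, 18), (20, 23), (27, 11)])
v28: WRITE b=15  (b history now [(2, 0), (3, 15), (4, 4), (5, 22), (6, 10), (8, 3), (9, 5), (12, 15), (14, 25), (17, 18), (20, 23), (27, 11), (28, 15)])
v29: WRITE a=16  (a history now [(1, 2), (7, 16), (10, 8), (11, 20), (13, 10), (15, 14), (16, 3), (18, 8), (19, 14), (21, 0), (22, 3), (23, 7), (24, 9), (25, 4), (26, 5), (29, 16)])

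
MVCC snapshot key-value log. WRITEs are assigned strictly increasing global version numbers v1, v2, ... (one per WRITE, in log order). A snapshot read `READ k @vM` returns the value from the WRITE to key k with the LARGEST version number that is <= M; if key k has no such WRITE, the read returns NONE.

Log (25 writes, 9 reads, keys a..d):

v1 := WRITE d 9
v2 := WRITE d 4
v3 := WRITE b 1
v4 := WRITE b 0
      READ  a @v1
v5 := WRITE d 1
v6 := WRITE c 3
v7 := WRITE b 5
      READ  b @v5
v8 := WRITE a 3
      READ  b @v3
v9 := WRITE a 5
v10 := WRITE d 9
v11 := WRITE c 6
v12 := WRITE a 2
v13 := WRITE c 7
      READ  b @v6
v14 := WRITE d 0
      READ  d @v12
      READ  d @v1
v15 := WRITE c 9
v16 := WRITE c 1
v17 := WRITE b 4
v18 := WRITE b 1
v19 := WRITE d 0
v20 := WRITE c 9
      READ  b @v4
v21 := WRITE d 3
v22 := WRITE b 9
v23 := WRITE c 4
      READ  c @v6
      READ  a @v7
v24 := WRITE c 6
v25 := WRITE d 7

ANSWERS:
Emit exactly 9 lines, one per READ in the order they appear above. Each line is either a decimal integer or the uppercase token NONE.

v1: WRITE d=9  (d history now [(1, 9)])
v2: WRITE d=4  (d history now [(1, 9), (2, 4)])
v3: WRITE b=1  (b history now [(3, 1)])
v4: WRITE b=0  (b history now [(3, 1), (4, 0)])
READ a @v1: history=[] -> no version <= 1 -> NONE
v5: WRITE d=1  (d history now [(1, 9), (2, 4), (5, 1)])
v6: WRITE c=3  (c history now [(6, 3)])
v7: WRITE b=5  (b history now [(3, 1), (4, 0), (7, 5)])
READ b @v5: history=[(3, 1), (4, 0), (7, 5)] -> pick v4 -> 0
v8: WRITE a=3  (a history now [(8, 3)])
READ b @v3: history=[(3, 1), (4, 0), (7, 5)] -> pick v3 -> 1
v9: WRITE a=5  (a history now [(8, 3), (9, 5)])
v10: WRITE d=9  (d history now [(1, 9), (2, 4), (5, 1), (10, 9)])
v11: WRITE c=6  (c history now [(6, 3), (11, 6)])
v12: WRITE a=2  (a history now [(8, 3), (9, 5), (12, 2)])
v13: WRITE c=7  (c history now [(6, 3), (11, 6), (13, 7)])
READ b @v6: history=[(3, 1), (4, 0), (7, 5)] -> pick v4 -> 0
v14: WRITE d=0  (d history now [(1, 9), (2, 4), (5, 1), (10, 9), (14, 0)])
READ d @v12: history=[(1, 9), (2, 4), (5, 1), (10, 9), (14, 0)] -> pick v10 -> 9
READ d @v1: history=[(1, 9), (2, 4), (5, 1), (10, 9), (14, 0)] -> pick v1 -> 9
v15: WRITE c=9  (c history now [(6, 3), (11, 6), (13, 7), (15, 9)])
v16: WRITE c=1  (c history now [(6, 3), (11, 6), (13, 7), (15, 9), (16, 1)])
v17: WRITE b=4  (b history now [(3, 1), (4, 0), (7, 5), (17, 4)])
v18: WRITE b=1  (b history now [(3, 1), (4, 0), (7, 5), (17, 4), (18, 1)])
v19: WRITE d=0  (d history now [(1, 9), (2, 4), (5, 1), (10, 9), (14, 0), (19, 0)])
v20: WRITE c=9  (c history now [(6, 3), (11, 6), (13, 7), (15, 9), (16, 1), (20, 9)])
READ b @v4: history=[(3, 1), (4, 0), (7, 5), (17, 4), (18, 1)] -> pick v4 -> 0
v21: WRITE d=3  (d history now [(1, 9), (2, 4), (5, 1), (10, 9), (14, 0), (19, 0), (21, 3)])
v22: WRITE b=9  (b history now [(3, 1), (4, 0), (7, 5), (17, 4), (18, 1), (22, 9)])
v23: WRITE c=4  (c history now [(6, 3), (11, 6), (13, 7), (15, 9), (16, 1), (20, 9), (23, 4)])
READ c @v6: history=[(6, 3), (11, 6), (13, 7), (15, 9), (16, 1), (20, 9), (23, 4)] -> pick v6 -> 3
READ a @v7: history=[(8, 3), (9, 5), (12, 2)] -> no version <= 7 -> NONE
v24: WRITE c=6  (c history now [(6, 3), (11, 6), (13, 7), (15, 9), (16, 1), (20, 9), (23, 4), (24, 6)])
v25: WRITE d=7  (d history now [(1, 9), (2, 4), (5, 1), (10, 9), (14, 0), (19, 0), (21, 3), (25, 7)])

Answer: NONE
0
1
0
9
9
0
3
NONE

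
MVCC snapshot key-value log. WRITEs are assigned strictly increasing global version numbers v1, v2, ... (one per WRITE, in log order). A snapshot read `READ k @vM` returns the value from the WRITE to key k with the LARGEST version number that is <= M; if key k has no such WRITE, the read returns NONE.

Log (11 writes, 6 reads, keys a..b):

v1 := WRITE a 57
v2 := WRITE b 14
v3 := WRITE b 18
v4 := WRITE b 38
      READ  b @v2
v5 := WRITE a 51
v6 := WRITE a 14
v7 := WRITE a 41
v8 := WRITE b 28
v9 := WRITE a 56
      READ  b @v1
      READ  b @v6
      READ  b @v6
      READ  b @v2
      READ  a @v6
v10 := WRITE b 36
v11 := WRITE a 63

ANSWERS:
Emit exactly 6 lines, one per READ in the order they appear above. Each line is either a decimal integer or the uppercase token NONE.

v1: WRITE a=57  (a history now [(1, 57)])
v2: WRITE b=14  (b history now [(2, 14)])
v3: WRITE b=18  (b history now [(2, 14), (3, 18)])
v4: WRITE b=38  (b history now [(2, 14), (3, 18), (4, 38)])
READ b @v2: history=[(2, 14), (3, 18), (4, 38)] -> pick v2 -> 14
v5: WRITE a=51  (a history now [(1, 57), (5, 51)])
v6: WRITE a=14  (a history now [(1, 57), (5, 51), (6, 14)])
v7: WRITE a=41  (a history now [(1, 57), (5, 51), (6, 14), (7, 41)])
v8: WRITE b=28  (b history now [(2, 14), (3, 18), (4, 38), (8, 28)])
v9: WRITE a=56  (a history now [(1, 57), (5, 51), (6, 14), (7, 41), (9, 56)])
READ b @v1: history=[(2, 14), (3, 18), (4, 38), (8, 28)] -> no version <= 1 -> NONE
READ b @v6: history=[(2, 14), (3, 18), (4, 38), (8, 28)] -> pick v4 -> 38
READ b @v6: history=[(2, 14), (3, 18), (4, 38), (8, 28)] -> pick v4 -> 38
READ b @v2: history=[(2, 14), (3, 18), (4, 38), (8, 28)] -> pick v2 -> 14
READ a @v6: history=[(1, 57), (5, 51), (6, 14), (7, 41), (9, 56)] -> pick v6 -> 14
v10: WRITE b=36  (b history now [(2, 14), (3, 18), (4, 38), (8, 28), (10, 36)])
v11: WRITE a=63  (a history now [(1, 57), (5, 51), (6, 14), (7, 41), (9, 56), (11, 63)])

Answer: 14
NONE
38
38
14
14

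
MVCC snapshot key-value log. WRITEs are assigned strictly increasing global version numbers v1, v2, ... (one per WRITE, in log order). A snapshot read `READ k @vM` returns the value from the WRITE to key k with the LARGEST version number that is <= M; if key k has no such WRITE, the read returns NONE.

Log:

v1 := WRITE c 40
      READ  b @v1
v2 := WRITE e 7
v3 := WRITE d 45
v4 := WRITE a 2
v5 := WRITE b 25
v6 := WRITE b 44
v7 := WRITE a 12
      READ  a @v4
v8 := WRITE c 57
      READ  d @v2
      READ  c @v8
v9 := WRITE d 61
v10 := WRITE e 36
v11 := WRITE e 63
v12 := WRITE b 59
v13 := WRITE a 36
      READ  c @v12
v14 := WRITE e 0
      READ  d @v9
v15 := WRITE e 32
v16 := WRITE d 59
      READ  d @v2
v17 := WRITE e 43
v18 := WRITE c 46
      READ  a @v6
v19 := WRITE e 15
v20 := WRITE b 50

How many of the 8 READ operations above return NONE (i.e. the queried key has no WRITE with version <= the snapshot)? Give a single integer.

Answer: 3

Derivation:
v1: WRITE c=40  (c history now [(1, 40)])
READ b @v1: history=[] -> no version <= 1 -> NONE
v2: WRITE e=7  (e history now [(2, 7)])
v3: WRITE d=45  (d history now [(3, 45)])
v4: WRITE a=2  (a history now [(4, 2)])
v5: WRITE b=25  (b history now [(5, 25)])
v6: WRITE b=44  (b history now [(5, 25), (6, 44)])
v7: WRITE a=12  (a history now [(4, 2), (7, 12)])
READ a @v4: history=[(4, 2), (7, 12)] -> pick v4 -> 2
v8: WRITE c=57  (c history now [(1, 40), (8, 57)])
READ d @v2: history=[(3, 45)] -> no version <= 2 -> NONE
READ c @v8: history=[(1, 40), (8, 57)] -> pick v8 -> 57
v9: WRITE d=61  (d history now [(3, 45), (9, 61)])
v10: WRITE e=36  (e history now [(2, 7), (10, 36)])
v11: WRITE e=63  (e history now [(2, 7), (10, 36), (11, 63)])
v12: WRITE b=59  (b history now [(5, 25), (6, 44), (12, 59)])
v13: WRITE a=36  (a history now [(4, 2), (7, 12), (13, 36)])
READ c @v12: history=[(1, 40), (8, 57)] -> pick v8 -> 57
v14: WRITE e=0  (e history now [(2, 7), (10, 36), (11, 63), (14, 0)])
READ d @v9: history=[(3, 45), (9, 61)] -> pick v9 -> 61
v15: WRITE e=32  (e history now [(2, 7), (10, 36), (11, 63), (14, 0), (15, 32)])
v16: WRITE d=59  (d history now [(3, 45), (9, 61), (16, 59)])
READ d @v2: history=[(3, 45), (9, 61), (16, 59)] -> no version <= 2 -> NONE
v17: WRITE e=43  (e history now [(2, 7), (10, 36), (11, 63), (14, 0), (15, 32), (17, 43)])
v18: WRITE c=46  (c history now [(1, 40), (8, 57), (18, 46)])
READ a @v6: history=[(4, 2), (7, 12), (13, 36)] -> pick v4 -> 2
v19: WRITE e=15  (e history now [(2, 7), (10, 36), (11, 63), (14, 0), (15, 32), (17, 43), (19, 15)])
v20: WRITE b=50  (b history now [(5, 25), (6, 44), (12, 59), (20, 50)])
Read results in order: ['NONE', '2', 'NONE', '57', '57', '61', 'NONE', '2']
NONE count = 3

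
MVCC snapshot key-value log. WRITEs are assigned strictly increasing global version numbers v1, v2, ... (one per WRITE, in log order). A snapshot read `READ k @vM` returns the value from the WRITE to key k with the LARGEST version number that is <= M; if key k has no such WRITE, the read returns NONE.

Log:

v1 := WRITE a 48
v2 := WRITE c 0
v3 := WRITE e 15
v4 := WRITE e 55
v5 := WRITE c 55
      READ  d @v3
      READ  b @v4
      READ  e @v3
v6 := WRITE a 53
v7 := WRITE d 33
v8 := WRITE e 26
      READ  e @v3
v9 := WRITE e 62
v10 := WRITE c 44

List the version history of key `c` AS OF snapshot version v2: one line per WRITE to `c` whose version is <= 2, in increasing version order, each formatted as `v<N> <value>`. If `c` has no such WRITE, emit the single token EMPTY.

Answer: v2 0

Derivation:
Scan writes for key=c with version <= 2:
  v1 WRITE a 48 -> skip
  v2 WRITE c 0 -> keep
  v3 WRITE e 15 -> skip
  v4 WRITE e 55 -> skip
  v5 WRITE c 55 -> drop (> snap)
  v6 WRITE a 53 -> skip
  v7 WRITE d 33 -> skip
  v8 WRITE e 26 -> skip
  v9 WRITE e 62 -> skip
  v10 WRITE c 44 -> drop (> snap)
Collected: [(2, 0)]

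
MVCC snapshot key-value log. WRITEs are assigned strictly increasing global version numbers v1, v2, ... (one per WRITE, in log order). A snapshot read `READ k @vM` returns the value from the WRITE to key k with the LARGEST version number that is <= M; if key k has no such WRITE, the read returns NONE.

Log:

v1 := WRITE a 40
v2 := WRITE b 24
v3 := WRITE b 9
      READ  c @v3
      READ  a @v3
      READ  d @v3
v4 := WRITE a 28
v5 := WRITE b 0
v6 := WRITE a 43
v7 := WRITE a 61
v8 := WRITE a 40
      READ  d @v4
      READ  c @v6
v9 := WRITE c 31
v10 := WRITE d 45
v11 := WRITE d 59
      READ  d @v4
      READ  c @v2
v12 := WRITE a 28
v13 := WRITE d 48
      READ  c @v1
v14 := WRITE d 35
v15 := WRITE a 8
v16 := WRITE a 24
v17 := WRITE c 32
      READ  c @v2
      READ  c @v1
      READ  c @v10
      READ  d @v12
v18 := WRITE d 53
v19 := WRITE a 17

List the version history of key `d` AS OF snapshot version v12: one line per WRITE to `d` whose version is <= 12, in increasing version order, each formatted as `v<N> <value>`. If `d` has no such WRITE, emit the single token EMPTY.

Scan writes for key=d with version <= 12:
  v1 WRITE a 40 -> skip
  v2 WRITE b 24 -> skip
  v3 WRITE b 9 -> skip
  v4 WRITE a 28 -> skip
  v5 WRITE b 0 -> skip
  v6 WRITE a 43 -> skip
  v7 WRITE a 61 -> skip
  v8 WRITE a 40 -> skip
  v9 WRITE c 31 -> skip
  v10 WRITE d 45 -> keep
  v11 WRITE d 59 -> keep
  v12 WRITE a 28 -> skip
  v13 WRITE d 48 -> drop (> snap)
  v14 WRITE d 35 -> drop (> snap)
  v15 WRITE a 8 -> skip
  v16 WRITE a 24 -> skip
  v17 WRITE c 32 -> skip
  v18 WRITE d 53 -> drop (> snap)
  v19 WRITE a 17 -> skip
Collected: [(10, 45), (11, 59)]

Answer: v10 45
v11 59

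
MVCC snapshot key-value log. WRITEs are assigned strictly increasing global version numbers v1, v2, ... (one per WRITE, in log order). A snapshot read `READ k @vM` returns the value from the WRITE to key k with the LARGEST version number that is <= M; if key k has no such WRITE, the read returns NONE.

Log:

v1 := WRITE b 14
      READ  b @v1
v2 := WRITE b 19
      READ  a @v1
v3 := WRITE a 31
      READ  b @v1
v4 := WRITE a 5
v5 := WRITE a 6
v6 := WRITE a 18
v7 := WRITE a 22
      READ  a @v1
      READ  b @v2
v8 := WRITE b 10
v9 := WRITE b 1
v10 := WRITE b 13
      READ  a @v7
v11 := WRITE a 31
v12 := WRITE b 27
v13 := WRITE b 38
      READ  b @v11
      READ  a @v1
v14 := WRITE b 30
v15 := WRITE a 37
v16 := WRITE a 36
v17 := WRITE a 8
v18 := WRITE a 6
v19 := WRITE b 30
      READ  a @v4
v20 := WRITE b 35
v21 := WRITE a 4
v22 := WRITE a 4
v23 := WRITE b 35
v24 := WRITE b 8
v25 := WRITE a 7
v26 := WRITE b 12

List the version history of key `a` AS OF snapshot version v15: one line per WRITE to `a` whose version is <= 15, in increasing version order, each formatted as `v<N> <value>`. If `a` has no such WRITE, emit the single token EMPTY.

Scan writes for key=a with version <= 15:
  v1 WRITE b 14 -> skip
  v2 WRITE b 19 -> skip
  v3 WRITE a 31 -> keep
  v4 WRITE a 5 -> keep
  v5 WRITE a 6 -> keep
  v6 WRITE a 18 -> keep
  v7 WRITE a 22 -> keep
  v8 WRITE b 10 -> skip
  v9 WRITE b 1 -> skip
  v10 WRITE b 13 -> skip
  v11 WRITE a 31 -> keep
  v12 WRITE b 27 -> skip
  v13 WRITE b 38 -> skip
  v14 WRITE b 30 -> skip
  v15 WRITE a 37 -> keep
  v16 WRITE a 36 -> drop (> snap)
  v17 WRITE a 8 -> drop (> snap)
  v18 WRITE a 6 -> drop (> snap)
  v19 WRITE b 30 -> skip
  v20 WRITE b 35 -> skip
  v21 WRITE a 4 -> drop (> snap)
  v22 WRITE a 4 -> drop (> snap)
  v23 WRITE b 35 -> skip
  v24 WRITE b 8 -> skip
  v25 WRITE a 7 -> drop (> snap)
  v26 WRITE b 12 -> skip
Collected: [(3, 31), (4, 5), (5, 6), (6, 18), (7, 22), (11, 31), (15, 37)]

Answer: v3 31
v4 5
v5 6
v6 18
v7 22
v11 31
v15 37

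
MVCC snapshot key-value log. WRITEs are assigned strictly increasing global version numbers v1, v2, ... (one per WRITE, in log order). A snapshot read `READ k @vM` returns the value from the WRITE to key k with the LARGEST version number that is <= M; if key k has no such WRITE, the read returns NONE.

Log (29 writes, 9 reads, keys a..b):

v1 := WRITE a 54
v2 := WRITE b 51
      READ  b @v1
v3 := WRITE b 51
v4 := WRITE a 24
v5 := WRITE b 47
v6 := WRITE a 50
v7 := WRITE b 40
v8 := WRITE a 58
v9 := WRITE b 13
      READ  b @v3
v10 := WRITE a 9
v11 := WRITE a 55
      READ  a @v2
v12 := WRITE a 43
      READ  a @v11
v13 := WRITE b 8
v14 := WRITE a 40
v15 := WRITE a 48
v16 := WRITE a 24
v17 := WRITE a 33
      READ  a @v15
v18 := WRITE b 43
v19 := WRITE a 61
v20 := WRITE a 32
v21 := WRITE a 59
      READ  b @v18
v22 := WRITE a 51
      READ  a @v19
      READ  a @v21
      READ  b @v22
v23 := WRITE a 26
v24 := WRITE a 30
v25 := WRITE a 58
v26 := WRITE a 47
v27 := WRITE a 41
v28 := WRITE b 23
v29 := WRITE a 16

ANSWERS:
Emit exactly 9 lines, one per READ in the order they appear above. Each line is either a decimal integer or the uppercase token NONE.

v1: WRITE a=54  (a history now [(1, 54)])
v2: WRITE b=51  (b history now [(2, 51)])
READ b @v1: history=[(2, 51)] -> no version <= 1 -> NONE
v3: WRITE b=51  (b history now [(2, 51), (3, 51)])
v4: WRITE a=24  (a history now [(1, 54), (4, 24)])
v5: WRITE b=47  (b history now [(2, 51), (3, 51), (5, 47)])
v6: WRITE a=50  (a history now [(1, 54), (4, 24), (6, 50)])
v7: WRITE b=40  (b history now [(2, 51), (3, 51), (5, 47), (7, 40)])
v8: WRITE a=58  (a history now [(1, 54), (4, 24), (6, 50), (8, 58)])
v9: WRITE b=13  (b history now [(2, 51), (3, 51), (5, 47), (7, 40), (9, 13)])
READ b @v3: history=[(2, 51), (3, 51), (5, 47), (7, 40), (9, 13)] -> pick v3 -> 51
v10: WRITE a=9  (a history now [(1, 54), (4, 24), (6, 50), (8, 58), (10, 9)])
v11: WRITE a=55  (a history now [(1, 54), (4, 24), (6, 50), (8, 58), (10, 9), (11, 55)])
READ a @v2: history=[(1, 54), (4, 24), (6, 50), (8, 58), (10, 9), (11, 55)] -> pick v1 -> 54
v12: WRITE a=43  (a history now [(1, 54), (4, 24), (6, 50), (8, 58), (10, 9), (11, 55), (12, 43)])
READ a @v11: history=[(1, 54), (4, 24), (6, 50), (8, 58), (10, 9), (11, 55), (12, 43)] -> pick v11 -> 55
v13: WRITE b=8  (b history now [(2, 51), (3, 51), (5, 47), (7, 40), (9, 13), (13, 8)])
v14: WRITE a=40  (a history now [(1, 54), (4, 24), (6, 50), (8, 58), (10, 9), (11, 55), (12, 43), (14, 40)])
v15: WRITE a=48  (a history now [(1, 54), (4, 24), (6, 50), (8, 58), (10, 9), (11, 55), (12, 43), (14, 40), (15, 48)])
v16: WRITE a=24  (a history now [(1, 54), (4, 24), (6, 50), (8, 58), (10, 9), (11, 55), (12, 43), (14, 40), (15, 48), (16, 24)])
v17: WRITE a=33  (a history now [(1, 54), (4, 24), (6, 50), (8, 58), (10, 9), (11, 55), (12, 43), (14, 40), (15, 48), (16, 24), (17, 33)])
READ a @v15: history=[(1, 54), (4, 24), (6, 50), (8, 58), (10, 9), (11, 55), (12, 43), (14, 40), (15, 48), (16, 24), (17, 33)] -> pick v15 -> 48
v18: WRITE b=43  (b history now [(2, 51), (3, 51), (5, 47), (7, 40), (9, 13), (13, 8), (18, 43)])
v19: WRITE a=61  (a history now [(1, 54), (4, 24), (6, 50), (8, 58), (10, 9), (11, 55), (12, 43), (14, 40), (15, 48), (16, 24), (17, 33), (19, 61)])
v20: WRITE a=32  (a history now [(1, 54), (4, 24), (6, 50), (8, 58), (10, 9), (11, 55), (12, 43), (14, 40), (15, 48), (16, 24), (17, 33), (19, 61), (20, 32)])
v21: WRITE a=59  (a history now [(1, 54), (4, 24), (6, 50), (8, 58), (10, 9), (11, 55), (12, 43), (14, 40), (15, 48), (16, 24), (17, 33), (19, 61), (20, 32), (21, 59)])
READ b @v18: history=[(2, 51), (3, 51), (5, 47), (7, 40), (9, 13), (13, 8), (18, 43)] -> pick v18 -> 43
v22: WRITE a=51  (a history now [(1, 54), (4, 24), (6, 50), (8, 58), (10, 9), (11, 55), (12, 43), (14, 40), (15, 48), (16, 24), (17, 33), (19, 61), (20, 32), (21, 59), (22, 51)])
READ a @v19: history=[(1, 54), (4, 24), (6, 50), (8, 58), (10, 9), (11, 55), (12, 43), (14, 40), (15, 48), (16, 24), (17, 33), (19, 61), (20, 32), (21, 59), (22, 51)] -> pick v19 -> 61
READ a @v21: history=[(1, 54), (4, 24), (6, 50), (8, 58), (10, 9), (11, 55), (12, 43), (14, 40), (15, 48), (16, 24), (17, 33), (19, 61), (20, 32), (21, 59), (22, 51)] -> pick v21 -> 59
READ b @v22: history=[(2, 51), (3, 51), (5, 47), (7, 40), (9, 13), (13, 8), (18, 43)] -> pick v18 -> 43
v23: WRITE a=26  (a history now [(1, 54), (4, 24), (6, 50), (8, 58), (10, 9), (11, 55), (12, 43), (14, 40), (15, 48), (16, 24), (17, 33), (19, 61), (20, 32), (21, 59), (22, 51), (23, 26)])
v24: WRITE a=30  (a history now [(1, 54), (4, 24), (6, 50), (8, 58), (10, 9), (11, 55), (12, 43), (14, 40), (15, 48), (16, 24), (17, 33), (19, 61), (20, 32), (21, 59), (22, 51), (23, 26), (24, 30)])
v25: WRITE a=58  (a history now [(1, 54), (4, 24), (6, 50), (8, 58), (10, 9), (11, 55), (12, 43), (14, 40), (15, 48), (16, 24), (17, 33), (19, 61), (20, 32), (21, 59), (22, 51), (23, 26), (24, 30), (25, 58)])
v26: WRITE a=47  (a history now [(1, 54), (4, 24), (6, 50), (8, 58), (10, 9), (11, 55), (12, 43), (14, 40), (15, 48), (16, 24), (17, 33), (19, 61), (20, 32), (21, 59), (22, 51), (23, 26), (24, 30), (25, 58), (26, 47)])
v27: WRITE a=41  (a history now [(1, 54), (4, 24), (6, 50), (8, 58), (10, 9), (11, 55), (12, 43), (14, 40), (15, 48), (16, 24), (17, 33), (19, 61), (20, 32), (21, 59), (22, 51), (23, 26), (24, 30), (25, 58), (26, 47), (27, 41)])
v28: WRITE b=23  (b history now [(2, 51), (3, 51), (5, 47), (7, 40), (9, 13), (13, 8), (18, 43), (28, 23)])
v29: WRITE a=16  (a history now [(1, 54), (4, 24), (6, 50), (8, 58), (10, 9), (11, 55), (12, 43), (14, 40), (15, 48), (16, 24), (17, 33), (19, 61), (20, 32), (21, 59), (22, 51), (23, 26), (24, 30), (25, 58), (26, 47), (27, 41), (29, 16)])

Answer: NONE
51
54
55
48
43
61
59
43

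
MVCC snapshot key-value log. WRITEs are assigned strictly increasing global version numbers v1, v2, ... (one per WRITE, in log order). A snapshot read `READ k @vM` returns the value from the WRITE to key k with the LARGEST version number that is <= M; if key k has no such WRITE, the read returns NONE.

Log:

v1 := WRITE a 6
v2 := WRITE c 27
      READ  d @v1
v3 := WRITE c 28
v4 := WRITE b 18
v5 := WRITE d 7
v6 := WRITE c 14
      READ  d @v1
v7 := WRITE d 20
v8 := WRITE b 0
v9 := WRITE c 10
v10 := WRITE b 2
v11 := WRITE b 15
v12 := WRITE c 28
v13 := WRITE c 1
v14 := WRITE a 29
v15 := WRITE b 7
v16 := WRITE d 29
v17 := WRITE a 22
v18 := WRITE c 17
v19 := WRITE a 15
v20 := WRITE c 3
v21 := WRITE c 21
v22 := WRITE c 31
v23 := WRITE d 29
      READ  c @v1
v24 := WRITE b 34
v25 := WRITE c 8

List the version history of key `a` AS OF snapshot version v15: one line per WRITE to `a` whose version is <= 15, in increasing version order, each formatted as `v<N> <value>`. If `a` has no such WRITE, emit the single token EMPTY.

Answer: v1 6
v14 29

Derivation:
Scan writes for key=a with version <= 15:
  v1 WRITE a 6 -> keep
  v2 WRITE c 27 -> skip
  v3 WRITE c 28 -> skip
  v4 WRITE b 18 -> skip
  v5 WRITE d 7 -> skip
  v6 WRITE c 14 -> skip
  v7 WRITE d 20 -> skip
  v8 WRITE b 0 -> skip
  v9 WRITE c 10 -> skip
  v10 WRITE b 2 -> skip
  v11 WRITE b 15 -> skip
  v12 WRITE c 28 -> skip
  v13 WRITE c 1 -> skip
  v14 WRITE a 29 -> keep
  v15 WRITE b 7 -> skip
  v16 WRITE d 29 -> skip
  v17 WRITE a 22 -> drop (> snap)
  v18 WRITE c 17 -> skip
  v19 WRITE a 15 -> drop (> snap)
  v20 WRITE c 3 -> skip
  v21 WRITE c 21 -> skip
  v22 WRITE c 31 -> skip
  v23 WRITE d 29 -> skip
  v24 WRITE b 34 -> skip
  v25 WRITE c 8 -> skip
Collected: [(1, 6), (14, 29)]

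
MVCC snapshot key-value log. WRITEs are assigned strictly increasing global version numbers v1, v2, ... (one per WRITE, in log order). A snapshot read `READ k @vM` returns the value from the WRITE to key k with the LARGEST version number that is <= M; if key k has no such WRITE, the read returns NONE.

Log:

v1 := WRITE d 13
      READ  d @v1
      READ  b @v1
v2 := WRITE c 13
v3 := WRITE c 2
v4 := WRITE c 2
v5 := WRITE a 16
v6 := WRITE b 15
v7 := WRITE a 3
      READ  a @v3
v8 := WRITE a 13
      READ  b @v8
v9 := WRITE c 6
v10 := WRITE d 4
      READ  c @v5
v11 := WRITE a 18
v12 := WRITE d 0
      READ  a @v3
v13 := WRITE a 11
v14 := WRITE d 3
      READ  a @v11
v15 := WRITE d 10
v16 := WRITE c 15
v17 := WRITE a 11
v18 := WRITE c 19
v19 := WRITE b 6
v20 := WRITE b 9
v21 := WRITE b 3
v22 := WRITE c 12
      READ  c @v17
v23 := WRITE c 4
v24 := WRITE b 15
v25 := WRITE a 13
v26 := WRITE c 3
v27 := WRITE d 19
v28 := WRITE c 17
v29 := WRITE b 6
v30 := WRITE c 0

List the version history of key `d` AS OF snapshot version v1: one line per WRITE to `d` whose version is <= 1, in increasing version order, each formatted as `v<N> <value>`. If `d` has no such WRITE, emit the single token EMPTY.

Answer: v1 13

Derivation:
Scan writes for key=d with version <= 1:
  v1 WRITE d 13 -> keep
  v2 WRITE c 13 -> skip
  v3 WRITE c 2 -> skip
  v4 WRITE c 2 -> skip
  v5 WRITE a 16 -> skip
  v6 WRITE b 15 -> skip
  v7 WRITE a 3 -> skip
  v8 WRITE a 13 -> skip
  v9 WRITE c 6 -> skip
  v10 WRITE d 4 -> drop (> snap)
  v11 WRITE a 18 -> skip
  v12 WRITE d 0 -> drop (> snap)
  v13 WRITE a 11 -> skip
  v14 WRITE d 3 -> drop (> snap)
  v15 WRITE d 10 -> drop (> snap)
  v16 WRITE c 15 -> skip
  v17 WRITE a 11 -> skip
  v18 WRITE c 19 -> skip
  v19 WRITE b 6 -> skip
  v20 WRITE b 9 -> skip
  v21 WRITE b 3 -> skip
  v22 WRITE c 12 -> skip
  v23 WRITE c 4 -> skip
  v24 WRITE b 15 -> skip
  v25 WRITE a 13 -> skip
  v26 WRITE c 3 -> skip
  v27 WRITE d 19 -> drop (> snap)
  v28 WRITE c 17 -> skip
  v29 WRITE b 6 -> skip
  v30 WRITE c 0 -> skip
Collected: [(1, 13)]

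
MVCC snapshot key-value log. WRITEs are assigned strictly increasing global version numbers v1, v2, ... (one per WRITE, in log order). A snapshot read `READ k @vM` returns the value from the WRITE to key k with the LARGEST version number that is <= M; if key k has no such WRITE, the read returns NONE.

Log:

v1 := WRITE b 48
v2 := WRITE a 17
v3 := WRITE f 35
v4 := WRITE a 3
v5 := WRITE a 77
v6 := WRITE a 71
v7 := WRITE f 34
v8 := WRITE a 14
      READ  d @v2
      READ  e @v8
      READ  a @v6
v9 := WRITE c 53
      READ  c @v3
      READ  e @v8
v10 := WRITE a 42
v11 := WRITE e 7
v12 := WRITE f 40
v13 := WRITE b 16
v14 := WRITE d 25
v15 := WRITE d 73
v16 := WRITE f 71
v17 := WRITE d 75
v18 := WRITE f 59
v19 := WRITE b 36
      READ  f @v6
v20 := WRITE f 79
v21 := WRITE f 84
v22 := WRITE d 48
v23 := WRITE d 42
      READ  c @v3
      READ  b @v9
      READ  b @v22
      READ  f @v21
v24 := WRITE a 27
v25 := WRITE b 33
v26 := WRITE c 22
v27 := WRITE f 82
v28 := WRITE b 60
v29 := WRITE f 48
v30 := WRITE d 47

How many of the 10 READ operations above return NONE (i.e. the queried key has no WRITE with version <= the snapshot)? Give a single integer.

Answer: 5

Derivation:
v1: WRITE b=48  (b history now [(1, 48)])
v2: WRITE a=17  (a history now [(2, 17)])
v3: WRITE f=35  (f history now [(3, 35)])
v4: WRITE a=3  (a history now [(2, 17), (4, 3)])
v5: WRITE a=77  (a history now [(2, 17), (4, 3), (5, 77)])
v6: WRITE a=71  (a history now [(2, 17), (4, 3), (5, 77), (6, 71)])
v7: WRITE f=34  (f history now [(3, 35), (7, 34)])
v8: WRITE a=14  (a history now [(2, 17), (4, 3), (5, 77), (6, 71), (8, 14)])
READ d @v2: history=[] -> no version <= 2 -> NONE
READ e @v8: history=[] -> no version <= 8 -> NONE
READ a @v6: history=[(2, 17), (4, 3), (5, 77), (6, 71), (8, 14)] -> pick v6 -> 71
v9: WRITE c=53  (c history now [(9, 53)])
READ c @v3: history=[(9, 53)] -> no version <= 3 -> NONE
READ e @v8: history=[] -> no version <= 8 -> NONE
v10: WRITE a=42  (a history now [(2, 17), (4, 3), (5, 77), (6, 71), (8, 14), (10, 42)])
v11: WRITE e=7  (e history now [(11, 7)])
v12: WRITE f=40  (f history now [(3, 35), (7, 34), (12, 40)])
v13: WRITE b=16  (b history now [(1, 48), (13, 16)])
v14: WRITE d=25  (d history now [(14, 25)])
v15: WRITE d=73  (d history now [(14, 25), (15, 73)])
v16: WRITE f=71  (f history now [(3, 35), (7, 34), (12, 40), (16, 71)])
v17: WRITE d=75  (d history now [(14, 25), (15, 73), (17, 75)])
v18: WRITE f=59  (f history now [(3, 35), (7, 34), (12, 40), (16, 71), (18, 59)])
v19: WRITE b=36  (b history now [(1, 48), (13, 16), (19, 36)])
READ f @v6: history=[(3, 35), (7, 34), (12, 40), (16, 71), (18, 59)] -> pick v3 -> 35
v20: WRITE f=79  (f history now [(3, 35), (7, 34), (12, 40), (16, 71), (18, 59), (20, 79)])
v21: WRITE f=84  (f history now [(3, 35), (7, 34), (12, 40), (16, 71), (18, 59), (20, 79), (21, 84)])
v22: WRITE d=48  (d history now [(14, 25), (15, 73), (17, 75), (22, 48)])
v23: WRITE d=42  (d history now [(14, 25), (15, 73), (17, 75), (22, 48), (23, 42)])
READ c @v3: history=[(9, 53)] -> no version <= 3 -> NONE
READ b @v9: history=[(1, 48), (13, 16), (19, 36)] -> pick v1 -> 48
READ b @v22: history=[(1, 48), (13, 16), (19, 36)] -> pick v19 -> 36
READ f @v21: history=[(3, 35), (7, 34), (12, 40), (16, 71), (18, 59), (20, 79), (21, 84)] -> pick v21 -> 84
v24: WRITE a=27  (a history now [(2, 17), (4, 3), (5, 77), (6, 71), (8, 14), (10, 42), (24, 27)])
v25: WRITE b=33  (b history now [(1, 48), (13, 16), (19, 36), (25, 33)])
v26: WRITE c=22  (c history now [(9, 53), (26, 22)])
v27: WRITE f=82  (f history now [(3, 35), (7, 34), (12, 40), (16, 71), (18, 59), (20, 79), (21, 84), (27, 82)])
v28: WRITE b=60  (b history now [(1, 48), (13, 16), (19, 36), (25, 33), (28, 60)])
v29: WRITE f=48  (f history now [(3, 35), (7, 34), (12, 40), (16, 71), (18, 59), (20, 79), (21, 84), (27, 82), (29, 48)])
v30: WRITE d=47  (d history now [(14, 25), (15, 73), (17, 75), (22, 48), (23, 42), (30, 47)])
Read results in order: ['NONE', 'NONE', '71', 'NONE', 'NONE', '35', 'NONE', '48', '36', '84']
NONE count = 5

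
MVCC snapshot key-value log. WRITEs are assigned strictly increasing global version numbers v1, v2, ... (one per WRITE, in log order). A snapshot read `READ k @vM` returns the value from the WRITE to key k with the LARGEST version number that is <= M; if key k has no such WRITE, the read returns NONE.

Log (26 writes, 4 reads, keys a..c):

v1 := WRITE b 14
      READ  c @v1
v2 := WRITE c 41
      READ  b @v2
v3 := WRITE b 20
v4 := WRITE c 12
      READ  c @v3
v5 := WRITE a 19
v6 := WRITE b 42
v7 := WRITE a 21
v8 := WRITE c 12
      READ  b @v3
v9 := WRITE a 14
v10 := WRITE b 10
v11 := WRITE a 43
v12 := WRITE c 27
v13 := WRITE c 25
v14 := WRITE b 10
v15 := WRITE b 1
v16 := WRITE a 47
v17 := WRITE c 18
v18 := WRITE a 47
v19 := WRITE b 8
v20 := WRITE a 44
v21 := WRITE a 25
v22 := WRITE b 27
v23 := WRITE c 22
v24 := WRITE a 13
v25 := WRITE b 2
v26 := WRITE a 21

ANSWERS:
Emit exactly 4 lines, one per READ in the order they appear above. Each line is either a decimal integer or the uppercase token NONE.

v1: WRITE b=14  (b history now [(1, 14)])
READ c @v1: history=[] -> no version <= 1 -> NONE
v2: WRITE c=41  (c history now [(2, 41)])
READ b @v2: history=[(1, 14)] -> pick v1 -> 14
v3: WRITE b=20  (b history now [(1, 14), (3, 20)])
v4: WRITE c=12  (c history now [(2, 41), (4, 12)])
READ c @v3: history=[(2, 41), (4, 12)] -> pick v2 -> 41
v5: WRITE a=19  (a history now [(5, 19)])
v6: WRITE b=42  (b history now [(1, 14), (3, 20), (6, 42)])
v7: WRITE a=21  (a history now [(5, 19), (7, 21)])
v8: WRITE c=12  (c history now [(2, 41), (4, 12), (8, 12)])
READ b @v3: history=[(1, 14), (3, 20), (6, 42)] -> pick v3 -> 20
v9: WRITE a=14  (a history now [(5, 19), (7, 21), (9, 14)])
v10: WRITE b=10  (b history now [(1, 14), (3, 20), (6, 42), (10, 10)])
v11: WRITE a=43  (a history now [(5, 19), (7, 21), (9, 14), (11, 43)])
v12: WRITE c=27  (c history now [(2, 41), (4, 12), (8, 12), (12, 27)])
v13: WRITE c=25  (c history now [(2, 41), (4, 12), (8, 12), (12, 27), (13, 25)])
v14: WRITE b=10  (b history now [(1, 14), (3, 20), (6, 42), (10, 10), (14, 10)])
v15: WRITE b=1  (b history now [(1, 14), (3, 20), (6, 42), (10, 10), (14, 10), (15, 1)])
v16: WRITE a=47  (a history now [(5, 19), (7, 21), (9, 14), (11, 43), (16, 47)])
v17: WRITE c=18  (c history now [(2, 41), (4, 12), (8, 12), (12, 27), (13, 25), (17, 18)])
v18: WRITE a=47  (a history now [(5, 19), (7, 21), (9, 14), (11, 43), (16, 47), (18, 47)])
v19: WRITE b=8  (b history now [(1, 14), (3, 20), (6, 42), (10, 10), (14, 10), (15, 1), (19, 8)])
v20: WRITE a=44  (a history now [(5, 19), (7, 21), (9, 14), (11, 43), (16, 47), (18, 47), (20, 44)])
v21: WRITE a=25  (a history now [(5, 19), (7, 21), (9, 14), (11, 43), (16, 47), (18, 47), (20, 44), (21, 25)])
v22: WRITE b=27  (b history now [(1, 14), (3, 20), (6, 42), (10, 10), (14, 10), (15, 1), (19, 8), (22, 27)])
v23: WRITE c=22  (c history now [(2, 41), (4, 12), (8, 12), (12, 27), (13, 25), (17, 18), (23, 22)])
v24: WRITE a=13  (a history now [(5, 19), (7, 21), (9, 14), (11, 43), (16, 47), (18, 47), (20, 44), (21, 25), (24, 13)])
v25: WRITE b=2  (b history now [(1, 14), (3, 20), (6, 42), (10, 10), (14, 10), (15, 1), (19, 8), (22, 27), (25, 2)])
v26: WRITE a=21  (a history now [(5, 19), (7, 21), (9, 14), (11, 43), (16, 47), (18, 47), (20, 44), (21, 25), (24, 13), (26, 21)])

Answer: NONE
14
41
20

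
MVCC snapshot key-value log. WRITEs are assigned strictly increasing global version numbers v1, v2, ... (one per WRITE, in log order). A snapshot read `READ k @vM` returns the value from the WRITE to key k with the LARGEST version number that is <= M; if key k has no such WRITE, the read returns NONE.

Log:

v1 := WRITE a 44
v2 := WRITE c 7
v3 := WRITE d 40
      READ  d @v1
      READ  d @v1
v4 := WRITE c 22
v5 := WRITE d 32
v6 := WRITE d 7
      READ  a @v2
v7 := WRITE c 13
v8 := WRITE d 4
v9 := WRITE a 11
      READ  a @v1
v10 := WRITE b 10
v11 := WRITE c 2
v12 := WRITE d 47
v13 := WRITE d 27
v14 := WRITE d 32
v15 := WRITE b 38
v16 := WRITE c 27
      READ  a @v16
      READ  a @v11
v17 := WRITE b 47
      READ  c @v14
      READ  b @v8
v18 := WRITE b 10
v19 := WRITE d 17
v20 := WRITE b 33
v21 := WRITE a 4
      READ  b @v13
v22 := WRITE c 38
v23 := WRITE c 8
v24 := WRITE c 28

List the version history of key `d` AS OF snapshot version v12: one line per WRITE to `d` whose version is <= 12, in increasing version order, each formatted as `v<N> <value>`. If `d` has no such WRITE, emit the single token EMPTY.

Answer: v3 40
v5 32
v6 7
v8 4
v12 47

Derivation:
Scan writes for key=d with version <= 12:
  v1 WRITE a 44 -> skip
  v2 WRITE c 7 -> skip
  v3 WRITE d 40 -> keep
  v4 WRITE c 22 -> skip
  v5 WRITE d 32 -> keep
  v6 WRITE d 7 -> keep
  v7 WRITE c 13 -> skip
  v8 WRITE d 4 -> keep
  v9 WRITE a 11 -> skip
  v10 WRITE b 10 -> skip
  v11 WRITE c 2 -> skip
  v12 WRITE d 47 -> keep
  v13 WRITE d 27 -> drop (> snap)
  v14 WRITE d 32 -> drop (> snap)
  v15 WRITE b 38 -> skip
  v16 WRITE c 27 -> skip
  v17 WRITE b 47 -> skip
  v18 WRITE b 10 -> skip
  v19 WRITE d 17 -> drop (> snap)
  v20 WRITE b 33 -> skip
  v21 WRITE a 4 -> skip
  v22 WRITE c 38 -> skip
  v23 WRITE c 8 -> skip
  v24 WRITE c 28 -> skip
Collected: [(3, 40), (5, 32), (6, 7), (8, 4), (12, 47)]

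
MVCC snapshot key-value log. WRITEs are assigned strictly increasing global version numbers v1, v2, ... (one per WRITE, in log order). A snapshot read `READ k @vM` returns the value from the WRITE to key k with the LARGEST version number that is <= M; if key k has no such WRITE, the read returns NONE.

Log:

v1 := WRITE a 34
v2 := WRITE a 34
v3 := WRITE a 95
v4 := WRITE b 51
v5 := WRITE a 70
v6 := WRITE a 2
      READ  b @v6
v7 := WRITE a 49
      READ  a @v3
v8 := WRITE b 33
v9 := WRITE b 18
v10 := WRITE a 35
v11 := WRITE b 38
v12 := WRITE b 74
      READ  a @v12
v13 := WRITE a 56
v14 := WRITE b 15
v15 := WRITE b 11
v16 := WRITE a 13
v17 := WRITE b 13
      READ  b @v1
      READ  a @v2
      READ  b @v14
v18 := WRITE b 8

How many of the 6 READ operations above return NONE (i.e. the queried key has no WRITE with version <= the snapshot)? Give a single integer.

Answer: 1

Derivation:
v1: WRITE a=34  (a history now [(1, 34)])
v2: WRITE a=34  (a history now [(1, 34), (2, 34)])
v3: WRITE a=95  (a history now [(1, 34), (2, 34), (3, 95)])
v4: WRITE b=51  (b history now [(4, 51)])
v5: WRITE a=70  (a history now [(1, 34), (2, 34), (3, 95), (5, 70)])
v6: WRITE a=2  (a history now [(1, 34), (2, 34), (3, 95), (5, 70), (6, 2)])
READ b @v6: history=[(4, 51)] -> pick v4 -> 51
v7: WRITE a=49  (a history now [(1, 34), (2, 34), (3, 95), (5, 70), (6, 2), (7, 49)])
READ a @v3: history=[(1, 34), (2, 34), (3, 95), (5, 70), (6, 2), (7, 49)] -> pick v3 -> 95
v8: WRITE b=33  (b history now [(4, 51), (8, 33)])
v9: WRITE b=18  (b history now [(4, 51), (8, 33), (9, 18)])
v10: WRITE a=35  (a history now [(1, 34), (2, 34), (3, 95), (5, 70), (6, 2), (7, 49), (10, 35)])
v11: WRITE b=38  (b history now [(4, 51), (8, 33), (9, 18), (11, 38)])
v12: WRITE b=74  (b history now [(4, 51), (8, 33), (9, 18), (11, 38), (12, 74)])
READ a @v12: history=[(1, 34), (2, 34), (3, 95), (5, 70), (6, 2), (7, 49), (10, 35)] -> pick v10 -> 35
v13: WRITE a=56  (a history now [(1, 34), (2, 34), (3, 95), (5, 70), (6, 2), (7, 49), (10, 35), (13, 56)])
v14: WRITE b=15  (b history now [(4, 51), (8, 33), (9, 18), (11, 38), (12, 74), (14, 15)])
v15: WRITE b=11  (b history now [(4, 51), (8, 33), (9, 18), (11, 38), (12, 74), (14, 15), (15, 11)])
v16: WRITE a=13  (a history now [(1, 34), (2, 34), (3, 95), (5, 70), (6, 2), (7, 49), (10, 35), (13, 56), (16, 13)])
v17: WRITE b=13  (b history now [(4, 51), (8, 33), (9, 18), (11, 38), (12, 74), (14, 15), (15, 11), (17, 13)])
READ b @v1: history=[(4, 51), (8, 33), (9, 18), (11, 38), (12, 74), (14, 15), (15, 11), (17, 13)] -> no version <= 1 -> NONE
READ a @v2: history=[(1, 34), (2, 34), (3, 95), (5, 70), (6, 2), (7, 49), (10, 35), (13, 56), (16, 13)] -> pick v2 -> 34
READ b @v14: history=[(4, 51), (8, 33), (9, 18), (11, 38), (12, 74), (14, 15), (15, 11), (17, 13)] -> pick v14 -> 15
v18: WRITE b=8  (b history now [(4, 51), (8, 33), (9, 18), (11, 38), (12, 74), (14, 15), (15, 11), (17, 13), (18, 8)])
Read results in order: ['51', '95', '35', 'NONE', '34', '15']
NONE count = 1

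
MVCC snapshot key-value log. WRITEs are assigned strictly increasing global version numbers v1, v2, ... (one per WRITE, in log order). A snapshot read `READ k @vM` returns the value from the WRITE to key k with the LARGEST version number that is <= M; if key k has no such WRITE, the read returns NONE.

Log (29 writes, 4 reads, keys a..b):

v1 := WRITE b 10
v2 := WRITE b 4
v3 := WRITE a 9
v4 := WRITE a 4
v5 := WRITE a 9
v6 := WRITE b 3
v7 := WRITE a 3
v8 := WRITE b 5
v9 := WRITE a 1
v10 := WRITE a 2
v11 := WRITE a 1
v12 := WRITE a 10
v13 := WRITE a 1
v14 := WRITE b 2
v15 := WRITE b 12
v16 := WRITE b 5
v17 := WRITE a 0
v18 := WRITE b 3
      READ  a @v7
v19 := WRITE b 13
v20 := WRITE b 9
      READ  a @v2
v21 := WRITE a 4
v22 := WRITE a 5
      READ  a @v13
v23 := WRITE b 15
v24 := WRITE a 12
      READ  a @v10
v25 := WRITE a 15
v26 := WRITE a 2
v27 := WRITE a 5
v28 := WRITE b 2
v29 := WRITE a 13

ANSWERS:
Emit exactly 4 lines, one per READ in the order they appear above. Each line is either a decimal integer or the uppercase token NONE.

Answer: 3
NONE
1
2

Derivation:
v1: WRITE b=10  (b history now [(1, 10)])
v2: WRITE b=4  (b history now [(1, 10), (2, 4)])
v3: WRITE a=9  (a history now [(3, 9)])
v4: WRITE a=4  (a history now [(3, 9), (4, 4)])
v5: WRITE a=9  (a history now [(3, 9), (4, 4), (5, 9)])
v6: WRITE b=3  (b history now [(1, 10), (2, 4), (6, 3)])
v7: WRITE a=3  (a history now [(3, 9), (4, 4), (5, 9), (7, 3)])
v8: WRITE b=5  (b history now [(1, 10), (2, 4), (6, 3), (8, 5)])
v9: WRITE a=1  (a history now [(3, 9), (4, 4), (5, 9), (7, 3), (9, 1)])
v10: WRITE a=2  (a history now [(3, 9), (4, 4), (5, 9), (7, 3), (9, 1), (10, 2)])
v11: WRITE a=1  (a history now [(3, 9), (4, 4), (5, 9), (7, 3), (9, 1), (10, 2), (11, 1)])
v12: WRITE a=10  (a history now [(3, 9), (4, 4), (5, 9), (7, 3), (9, 1), (10, 2), (11, 1), (12, 10)])
v13: WRITE a=1  (a history now [(3, 9), (4, 4), (5, 9), (7, 3), (9, 1), (10, 2), (11, 1), (12, 10), (13, 1)])
v14: WRITE b=2  (b history now [(1, 10), (2, 4), (6, 3), (8, 5), (14, 2)])
v15: WRITE b=12  (b history now [(1, 10), (2, 4), (6, 3), (8, 5), (14, 2), (15, 12)])
v16: WRITE b=5  (b history now [(1, 10), (2, 4), (6, 3), (8, 5), (14, 2), (15, 12), (16, 5)])
v17: WRITE a=0  (a history now [(3, 9), (4, 4), (5, 9), (7, 3), (9, 1), (10, 2), (11, 1), (12, 10), (13, 1), (17, 0)])
v18: WRITE b=3  (b history now [(1, 10), (2, 4), (6, 3), (8, 5), (14, 2), (15, 12), (16, 5), (18, 3)])
READ a @v7: history=[(3, 9), (4, 4), (5, 9), (7, 3), (9, 1), (10, 2), (11, 1), (12, 10), (13, 1), (17, 0)] -> pick v7 -> 3
v19: WRITE b=13  (b history now [(1, 10), (2, 4), (6, 3), (8, 5), (14, 2), (15, 12), (16, 5), (18, 3), (19, 13)])
v20: WRITE b=9  (b history now [(1, 10), (2, 4), (6, 3), (8, 5), (14, 2), (15, 12), (16, 5), (18, 3), (19, 13), (20, 9)])
READ a @v2: history=[(3, 9), (4, 4), (5, 9), (7, 3), (9, 1), (10, 2), (11, 1), (12, 10), (13, 1), (17, 0)] -> no version <= 2 -> NONE
v21: WRITE a=4  (a history now [(3, 9), (4, 4), (5, 9), (7, 3), (9, 1), (10, 2), (11, 1), (12, 10), (13, 1), (17, 0), (21, 4)])
v22: WRITE a=5  (a history now [(3, 9), (4, 4), (5, 9), (7, 3), (9, 1), (10, 2), (11, 1), (12, 10), (13, 1), (17, 0), (21, 4), (22, 5)])
READ a @v13: history=[(3, 9), (4, 4), (5, 9), (7, 3), (9, 1), (10, 2), (11, 1), (12, 10), (13, 1), (17, 0), (21, 4), (22, 5)] -> pick v13 -> 1
v23: WRITE b=15  (b history now [(1, 10), (2, 4), (6, 3), (8, 5), (14, 2), (15, 12), (16, 5), (18, 3), (19, 13), (20, 9), (23, 15)])
v24: WRITE a=12  (a history now [(3, 9), (4, 4), (5, 9), (7, 3), (9, 1), (10, 2), (11, 1), (12, 10), (13, 1), (17, 0), (21, 4), (22, 5), (24, 12)])
READ a @v10: history=[(3, 9), (4, 4), (5, 9), (7, 3), (9, 1), (10, 2), (11, 1), (12, 10), (13, 1), (17, 0), (21, 4), (22, 5), (24, 12)] -> pick v10 -> 2
v25: WRITE a=15  (a history now [(3, 9), (4, 4), (5, 9), (7, 3), (9, 1), (10, 2), (11, 1), (12, 10), (13, 1), (17, 0), (21, 4), (22, 5), (24, 12), (25, 15)])
v26: WRITE a=2  (a history now [(3, 9), (4, 4), (5, 9), (7, 3), (9, 1), (10, 2), (11, 1), (12, 10), (13, 1), (17, 0), (21, 4), (22, 5), (24, 12), (25, 15), (26, 2)])
v27: WRITE a=5  (a history now [(3, 9), (4, 4), (5, 9), (7, 3), (9, 1), (10, 2), (11, 1), (12, 10), (13, 1), (17, 0), (21, 4), (22, 5), (24, 12), (25, 15), (26, 2), (27, 5)])
v28: WRITE b=2  (b history now [(1, 10), (2, 4), (6, 3), (8, 5), (14, 2), (15, 12), (16, 5), (18, 3), (19, 13), (20, 9), (23, 15), (28, 2)])
v29: WRITE a=13  (a history now [(3, 9), (4, 4), (5, 9), (7, 3), (9, 1), (10, 2), (11, 1), (12, 10), (13, 1), (17, 0), (21, 4), (22, 5), (24, 12), (25, 15), (26, 2), (27, 5), (29, 13)])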